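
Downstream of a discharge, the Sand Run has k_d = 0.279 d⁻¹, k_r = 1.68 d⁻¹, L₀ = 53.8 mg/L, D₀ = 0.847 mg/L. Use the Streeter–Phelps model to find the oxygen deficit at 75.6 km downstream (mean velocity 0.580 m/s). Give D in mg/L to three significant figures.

Travel time t = x/v = 75.6 km / (0.580 m/s) = 75600 m / 0.580 m/s = 130300 s = 1.509 d.
k_d L₀/(k_r−k_d) = 0.279×53.8/(1.68−0.279) = 15.01/1.401 = 10.71 mg/L.
e^(−k_d t) = e^(−0.279×1.509) = 0.6565; e^(−k_r t) = e^(−1.68×1.509) = 0.07930.
D = 10.71 × (0.6565 − 0.07930) + 0.847 × 0.07930 = 6.184 + 0.06717 = 6.251 mg/L.

D ≈ 6.25 mg/L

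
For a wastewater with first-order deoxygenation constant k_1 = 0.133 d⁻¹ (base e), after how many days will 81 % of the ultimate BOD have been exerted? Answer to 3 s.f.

t ≈ 12.5 d

y/L₀ = 1 − e^(−k_1 t) = 0.81 ⇒ e^(−k_1 t) = 0.190
t = −ln(0.190) / 0.133 = 1.661 / 0.133 = 12.49 d.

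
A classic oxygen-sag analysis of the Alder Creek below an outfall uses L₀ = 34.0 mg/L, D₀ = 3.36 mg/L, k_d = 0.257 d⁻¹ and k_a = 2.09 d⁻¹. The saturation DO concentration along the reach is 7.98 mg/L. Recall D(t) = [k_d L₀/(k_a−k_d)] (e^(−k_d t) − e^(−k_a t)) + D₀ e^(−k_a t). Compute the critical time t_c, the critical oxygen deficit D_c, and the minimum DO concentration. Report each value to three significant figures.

With k_a/k_d = 8.132 and 1 − D₀(k_a−k_d)/(k_d L₀) = 0.2952,
t_c = ln(8.132 × 0.2952) / (2.09 − 0.257) = ln(2.400) / 1.833 = 0.8756/1.833 = 0.4777 d.
L(t_c) = L₀ e^(−k_d t_c) = 34.0 × 0.8845 = 30.07 mg/L, and at the critical point k_a D_c = k_d L, so D_c = (0.257/2.09) × 30.07 = 3.698 mg/L.
Minimum DO = C_s − D_c = 7.98 − 3.698 = 4.282 mg/L.

t_c ≈ 0.478 d; D_c ≈ 3.70 mg/L; min DO ≈ 4.28 mg/L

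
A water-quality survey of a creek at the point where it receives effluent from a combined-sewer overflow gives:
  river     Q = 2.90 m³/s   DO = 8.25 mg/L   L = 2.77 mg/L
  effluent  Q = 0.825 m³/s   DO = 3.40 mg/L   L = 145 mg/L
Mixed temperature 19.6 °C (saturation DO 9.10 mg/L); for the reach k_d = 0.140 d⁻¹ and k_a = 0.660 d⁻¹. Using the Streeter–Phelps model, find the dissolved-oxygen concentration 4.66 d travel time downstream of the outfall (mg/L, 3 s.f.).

Mixed DO = (2.90×8.25 + 0.825×3.40)/(2.90+0.825) = 26.73/3.725 = 7.176 mg/L.
Mixed L₀ = (2.90×2.77 + 0.825×145)/(3.725) = 127.7/3.725 = 34.27 mg/L.
Initial deficit D₀ = C_s − DO₀ = 9.10 − 7.176 = 1.924 mg/L.
D(4.66) = [0.140×34.27/(0.660−0.140)](e^(−0.140×4.66) − e^(−0.660×4.66)) + 1.924 e^(−0.660×4.66)
= 9.227 × (0.5208 − 0.04616) + 1.924 × 0.04616 = 4.468 mg/L.
DO = 9.10 − 4.468 = 4.632 mg/L.

DO ≈ 4.63 mg/L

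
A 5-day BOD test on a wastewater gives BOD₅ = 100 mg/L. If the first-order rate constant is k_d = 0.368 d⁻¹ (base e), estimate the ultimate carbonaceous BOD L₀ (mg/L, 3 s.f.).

L₀ ≈ 119 mg/L

BOD₅ = L₀(1 − e^(−5k_d)) ⇒ L₀ = BOD₅ / (1 − e^(−5×0.368))
= 100 / (1 − 0.1588) = 100 / 0.8412 = 118.9 mg/L.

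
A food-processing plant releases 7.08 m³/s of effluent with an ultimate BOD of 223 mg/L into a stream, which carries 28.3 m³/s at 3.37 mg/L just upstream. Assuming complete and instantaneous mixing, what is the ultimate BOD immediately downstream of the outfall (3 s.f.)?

Flow-weighted mixing: C = (Q_r C_r + Q_w C_w)/(Q_r + Q_w)
= (28.3×3.37 + 7.08×223)/(28.3 + 7.08) = 1674/35.38 = 47.32 mg/L.

47.3 mg/L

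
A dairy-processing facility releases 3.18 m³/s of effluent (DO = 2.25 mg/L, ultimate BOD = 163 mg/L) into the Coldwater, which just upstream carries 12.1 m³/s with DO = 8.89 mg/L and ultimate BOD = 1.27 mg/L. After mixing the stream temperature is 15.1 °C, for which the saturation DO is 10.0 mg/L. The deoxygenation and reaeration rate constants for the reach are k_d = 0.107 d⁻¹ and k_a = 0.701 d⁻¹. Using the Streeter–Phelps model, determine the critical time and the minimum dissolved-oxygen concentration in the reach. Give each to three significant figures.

t_c ≈ 2.32 d; minimum DO ≈ 5.84 mg/L

Mixed DO = (12.1×8.89 + 3.18×2.25)/(12.1+3.18) = 114.7/15.28 = 7.508 mg/L.
Mixed L₀ = (12.1×1.27 + 3.18×163)/(15.28) = 533.7/15.28 = 34.93 mg/L.
Initial deficit D₀ = C_s − DO₀ = 10.0 − 7.508 = 2.492 mg/L.
t_c = (1/0.5940) ln[(0.701/0.107)(1 − 2.492×0.5940/(0.107×34.93))] = 1.684 × ln(3.957) = 2.316 d.
D_c = (0.107/0.701) × 34.93 × e^(−0.107×2.316) = 0.1526 × 34.93 × 0.7805 = 4.161 mg/L.
Minimum DO = 10.0 − 4.161 = 5.839 mg/L.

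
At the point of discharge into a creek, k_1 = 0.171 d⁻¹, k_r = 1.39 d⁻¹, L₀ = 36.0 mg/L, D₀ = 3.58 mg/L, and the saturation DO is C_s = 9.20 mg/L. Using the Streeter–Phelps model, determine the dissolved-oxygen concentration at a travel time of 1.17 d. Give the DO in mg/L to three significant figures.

DO ≈ 5.35 mg/L

k_1 L₀/(k_r−k_1) = 0.171×36.0/(1.39−0.171) = 6.156/1.219 = 5.050 mg/L.
e^(−k_1 t) = e^(−0.171×1.170) = 0.8187; e^(−k_r t) = e^(−1.39×1.170) = 0.1967.
D = 5.050 × (0.8187 − 0.1967) + 3.58 × 0.1967 = 3.141 + 0.7040 = 3.845 mg/L.
DO = C_s − D = 9.20 − 3.845 = 5.355 mg/L.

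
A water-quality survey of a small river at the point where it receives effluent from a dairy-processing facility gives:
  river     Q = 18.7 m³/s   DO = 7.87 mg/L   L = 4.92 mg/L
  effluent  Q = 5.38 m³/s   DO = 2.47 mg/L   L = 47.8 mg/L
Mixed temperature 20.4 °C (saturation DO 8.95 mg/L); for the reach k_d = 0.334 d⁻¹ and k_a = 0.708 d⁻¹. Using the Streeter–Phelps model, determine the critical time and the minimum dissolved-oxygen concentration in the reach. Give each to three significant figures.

t_c ≈ 1.49 d; minimum DO ≈ 4.79 mg/L

Mixed DO = (18.7×7.87 + 5.38×2.47)/(18.7+5.38) = 160.5/24.08 = 6.664 mg/L.
Mixed L₀ = (18.7×4.92 + 5.38×47.8)/(24.08) = 349.2/24.08 = 14.50 mg/L.
Initial deficit D₀ = C_s − DO₀ = 8.95 − 6.664 = 2.286 mg/L.
t_c = (1/0.3740) ln[(0.708/0.334)(1 − 2.286×0.3740/(0.334×14.50))] = 2.674 × ln(1.745) = 1.489 d.
D_c = (0.334/0.708) × 14.50 × e^(−0.334×1.489) = 0.4718 × 14.50 × 0.6081 = 4.160 mg/L.
Minimum DO = 8.95 − 4.160 = 4.790 mg/L.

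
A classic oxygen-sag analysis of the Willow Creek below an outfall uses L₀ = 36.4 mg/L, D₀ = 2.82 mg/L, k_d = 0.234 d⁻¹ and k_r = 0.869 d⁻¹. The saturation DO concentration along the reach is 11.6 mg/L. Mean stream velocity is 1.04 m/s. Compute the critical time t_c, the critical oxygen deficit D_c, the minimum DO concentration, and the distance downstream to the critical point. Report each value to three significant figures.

t_c = [1/(k_r−k_d)] ln[(k_r/k_d)(1 − D₀(k_r−k_d)/(k_d L₀))]
= [1/(0.869−0.234)] ln[(0.869/0.234)(1 − 2.82×0.6350/(0.234×36.4))]
= (1/0.6350) ln[3.714 × 0.7898] = 1.575 × ln(2.933) = 1.575 × 1.076 = 1.694 d.
L(t_c) = L₀ e^(−k_d t_c) = 36.4 × 0.6727 = 24.48 mg/L, and at the critical point k_r D_c = k_d L, so D_c = (0.234/0.869) × 24.48 = 6.593 mg/L.
Minimum DO = C_s − D_c = 11.6 − 6.593 = 5.007 mg/L.
x_c = v t_c = 1.04 m/s × 1.694 d × 86400 s/d = 152300 m ≈ 152 km.

t_c ≈ 1.69 d; D_c ≈ 6.59 mg/L; min DO ≈ 5.01 mg/L; x_c ≈ 152 km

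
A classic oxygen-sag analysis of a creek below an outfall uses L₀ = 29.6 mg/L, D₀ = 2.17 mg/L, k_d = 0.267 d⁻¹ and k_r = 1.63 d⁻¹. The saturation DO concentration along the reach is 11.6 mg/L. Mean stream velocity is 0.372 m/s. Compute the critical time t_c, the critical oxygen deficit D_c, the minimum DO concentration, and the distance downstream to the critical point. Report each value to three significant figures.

With k_r/k_d = 6.105 and 1 − D₀(k_r−k_d)/(k_d L₀) = 0.6258,
t_c = ln(6.105 × 0.6258) / (1.63 − 0.267) = ln(3.820) / 1.363 = 1.340/1.363 = 0.9833 d.
D_c = (k_d/k_r) L₀ e^(−k_d t_c) = (0.267/1.63) × 29.6 × e^(−0.267×0.9833) = 0.1638 × 29.6 × 0.7691 = 3.729 mg/L.
Minimum DO = C_s − D_c = 11.6 − 3.729 = 7.871 mg/L.
x_c = v t_c = 0.372 m/s × 0.9833 d × 86400 s/d = 31610 m ≈ 31.6 km.

t_c ≈ 0.983 d; D_c ≈ 3.73 mg/L; min DO ≈ 7.87 mg/L; x_c ≈ 31.6 km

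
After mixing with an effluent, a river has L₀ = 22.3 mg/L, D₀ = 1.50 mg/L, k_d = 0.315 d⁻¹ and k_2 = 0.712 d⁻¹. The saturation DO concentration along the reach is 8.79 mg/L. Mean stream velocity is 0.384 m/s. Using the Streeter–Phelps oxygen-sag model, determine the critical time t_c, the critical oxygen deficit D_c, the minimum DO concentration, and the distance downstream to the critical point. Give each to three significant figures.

t_c ≈ 1.83 d; D_c ≈ 5.54 mg/L; min DO ≈ 3.25 mg/L; x_c ≈ 60.7 km

At the critical point dD/dt = 0, so k_d L₀ e^(−k_d t) = k_2 D. Substituting D(t) from the Streeter–Phelps equation and solving for t gives
t_c = ln[(k_2/k_d)(1 − D₀(k_2−k_d)/(k_d L₀))] / (k_2−k_d).
Here k_2−k_d = 0.3970 d⁻¹ and 1 − D₀(k_2−k_d)/(k_d L₀) = 1 − 1.50×0.3970/(0.315×22.3) = 0.9152, so
t_c = ln(2.260 × 0.9152) / 0.3970 = 0.7269 / 0.3970 = 1.831 d.
L(t_c) = L₀ e^(−k_d t_c) = 22.3 × 0.5617 = 12.53 mg/L, and at the critical point k_2 D_c = k_d L, so D_c = (0.315/0.712) × 12.53 = 5.542 mg/L.
Minimum DO = C_s − D_c = 8.79 − 5.542 = 3.248 mg/L.
x_c = v t_c = 0.384 m/s × 1.831 d × 86400 s/d = 60750 m ≈ 60.7 km.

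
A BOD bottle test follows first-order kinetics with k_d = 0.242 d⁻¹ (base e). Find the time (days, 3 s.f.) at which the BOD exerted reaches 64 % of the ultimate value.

y/L₀ = 1 − e^(−k_d t) = 0.64 ⇒ e^(−k_d t) = 0.360
t = −ln(0.360) / 0.242 = 1.022 / 0.242 = 4.222 d.

t ≈ 4.22 d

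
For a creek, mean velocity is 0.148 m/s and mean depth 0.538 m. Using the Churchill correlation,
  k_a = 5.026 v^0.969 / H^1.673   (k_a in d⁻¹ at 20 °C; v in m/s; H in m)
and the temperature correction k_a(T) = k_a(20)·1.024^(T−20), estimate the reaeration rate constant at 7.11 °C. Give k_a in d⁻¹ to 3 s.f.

k_a(20) = 5.026 × 0.148^0.969 / 0.538^1.673 = 5.026 × 0.1570 / 0.3545 = 2.226 d⁻¹.
k_a(7.11) = 2.226 × 1.024^(7.11−20) = 2.226 × 0.7366 = 1.640 d⁻¹.

k_a ≈ 1.64 d⁻¹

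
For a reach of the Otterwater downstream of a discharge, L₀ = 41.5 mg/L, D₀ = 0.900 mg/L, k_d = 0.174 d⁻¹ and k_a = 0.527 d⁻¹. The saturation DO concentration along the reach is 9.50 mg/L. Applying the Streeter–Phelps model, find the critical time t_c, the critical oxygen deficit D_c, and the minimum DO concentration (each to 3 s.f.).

t_c ≈ 3.01 d; D_c ≈ 8.11 mg/L; min DO ≈ 1.39 mg/L

t_c = [1/(k_a−k_d)] ln[(k_a/k_d)(1 − D₀(k_a−k_d)/(k_d L₀))]
= [1/(0.527−0.174)] ln[(0.527/0.174)(1 − 0.900×0.3530/(0.174×41.5))]
= (1/0.3530) ln[3.029 × 0.9560] = 2.833 × ln(2.895) = 2.833 × 1.063 = 3.012 d.
L(t_c) = L₀ e^(−k_d t_c) = 41.5 × 0.5921 = 24.57 mg/L, and at the critical point k_a D_c = k_d L, so D_c = (0.174/0.527) × 24.57 = 8.113 mg/L.
Minimum DO = C_s − D_c = 9.50 − 8.113 = 1.387 mg/L.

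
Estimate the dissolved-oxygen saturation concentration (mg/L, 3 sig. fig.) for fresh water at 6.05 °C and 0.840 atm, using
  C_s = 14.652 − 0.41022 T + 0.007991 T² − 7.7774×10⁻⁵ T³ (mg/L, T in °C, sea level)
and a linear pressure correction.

C_s ≈ 10.5 mg/L

At sea level: C_s = 14.652 − 0.41022×6.05 + 0.007991×6.05² − 7.7774×10⁻⁵×6.05³ = 12.45 mg/L.
Pressure correction: C_s' = 12.45 × 0.840 = 10.45 mg/L.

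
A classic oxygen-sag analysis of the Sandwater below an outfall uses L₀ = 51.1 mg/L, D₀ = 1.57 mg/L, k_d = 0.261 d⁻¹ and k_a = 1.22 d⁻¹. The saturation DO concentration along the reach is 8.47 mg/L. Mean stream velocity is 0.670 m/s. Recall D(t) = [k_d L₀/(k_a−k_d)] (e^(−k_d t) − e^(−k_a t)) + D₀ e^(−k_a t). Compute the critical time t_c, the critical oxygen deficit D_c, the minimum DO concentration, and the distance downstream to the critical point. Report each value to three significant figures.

At the critical point dD/dt = 0, so k_d L₀ e^(−k_d t) = k_a D. Substituting D(t) from the Streeter–Phelps equation and solving for t gives
t_c = ln[(k_a/k_d)(1 − D₀(k_a−k_d)/(k_d L₀))] / (k_a−k_d).
Here k_a−k_d = 0.9590 d⁻¹ and 1 − D₀(k_a−k_d)/(k_d L₀) = 1 − 1.57×0.9590/(0.261×51.1) = 0.8871, so
t_c = ln(4.674 × 0.8871) / 0.9590 = 1.422 / 0.9590 = 1.483 d.
D_c = (k_d/k_a) L₀ e^(−k_d t_c) = (0.261/1.22) × 51.1 × e^(−0.261×1.483) = 0.2139 × 51.1 × 0.6790 = 7.423 mg/L.
Minimum DO = C_s − D_c = 8.47 − 7.423 = 1.047 mg/L.
x_c = v t_c = 0.670 m/s × 1.483 d × 86400 s/d = 85850 m ≈ 85.9 km.

t_c ≈ 1.48 d; D_c ≈ 7.42 mg/L; min DO ≈ 1.05 mg/L; x_c ≈ 85.9 km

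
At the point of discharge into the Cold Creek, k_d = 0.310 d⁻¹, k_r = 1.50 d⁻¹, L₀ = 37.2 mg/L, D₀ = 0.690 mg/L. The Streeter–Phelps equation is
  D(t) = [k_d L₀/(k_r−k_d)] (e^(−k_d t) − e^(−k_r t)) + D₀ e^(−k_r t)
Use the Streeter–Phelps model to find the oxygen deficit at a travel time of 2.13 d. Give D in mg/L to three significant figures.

D ≈ 4.64 mg/L

k_d L₀/(k_r−k_d) = 0.310×37.2/(1.50−0.310) = 11.53/1.190 = 9.691 mg/L.
e^(−k_d t) = e^(−0.310×2.130) = 0.5167; e^(−k_r t) = e^(−1.50×2.130) = 0.04097.
D = 9.691 × (0.5167 − 0.04097) + 0.690 × 0.04097 = 4.610 + 0.02827 = 4.638 mg/L.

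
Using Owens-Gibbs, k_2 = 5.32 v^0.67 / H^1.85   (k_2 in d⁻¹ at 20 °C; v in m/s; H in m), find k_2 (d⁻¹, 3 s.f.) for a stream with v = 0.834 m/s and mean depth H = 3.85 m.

k_2 = 5.32 × 0.834^0.67 / 3.85^1.85 = 5.32 × 0.8855 / 12.11 = 0.3890 d⁻¹.

k_2 ≈ 0.389 d⁻¹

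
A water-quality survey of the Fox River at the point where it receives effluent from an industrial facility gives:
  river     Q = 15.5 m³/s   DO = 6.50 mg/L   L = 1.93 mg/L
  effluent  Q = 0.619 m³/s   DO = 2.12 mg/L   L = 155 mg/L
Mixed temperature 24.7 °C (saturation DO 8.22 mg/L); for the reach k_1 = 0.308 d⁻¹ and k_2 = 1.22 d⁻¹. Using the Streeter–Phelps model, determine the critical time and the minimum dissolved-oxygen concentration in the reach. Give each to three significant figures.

Mixed DO = (15.5×6.50 + 0.619×2.12)/(15.5+0.619) = 102.1/16.12 = 6.332 mg/L.
Mixed L₀ = (15.5×1.93 + 0.619×155)/(16.12) = 125.9/16.12 = 7.808 mg/L.
Initial deficit D₀ = C_s − DO₀ = 8.22 − 6.332 = 1.888 mg/L.
t_c = (1/0.9120) ln[(1.22/0.308)(1 − 1.888×0.9120/(0.308×7.808))] = 1.096 × ln(1.125) = 0.1289 d.
D_c = (0.308/1.22) × 7.808 × e^(−0.308×0.1289) = 0.2525 × 7.808 × 0.9611 = 1.895 mg/L.
Minimum DO = 8.22 − 1.895 = 6.325 mg/L.

t_c ≈ 0.129 d; minimum DO ≈ 6.33 mg/L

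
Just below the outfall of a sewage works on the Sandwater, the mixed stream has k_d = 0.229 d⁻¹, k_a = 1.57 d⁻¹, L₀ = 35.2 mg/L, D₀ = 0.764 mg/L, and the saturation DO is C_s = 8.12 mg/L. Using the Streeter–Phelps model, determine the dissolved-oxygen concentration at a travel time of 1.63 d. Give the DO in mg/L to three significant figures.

DO ≈ 4.39 mg/L

k_d L₀/(k_a−k_d) = 0.229×35.2/(1.57−0.229) = 8.061/1.341 = 6.011 mg/L.
e^(−k_d t) = e^(−0.229×1.630) = 0.6885; e^(−k_a t) = e^(−1.57×1.630) = 0.07737.
D = 6.011 × (0.6885 − 0.07737) + 0.764 × 0.07737 = 3.673 + 0.05911 = 3.732 mg/L.
DO = C_s − D = 8.12 − 3.732 = 4.388 mg/L.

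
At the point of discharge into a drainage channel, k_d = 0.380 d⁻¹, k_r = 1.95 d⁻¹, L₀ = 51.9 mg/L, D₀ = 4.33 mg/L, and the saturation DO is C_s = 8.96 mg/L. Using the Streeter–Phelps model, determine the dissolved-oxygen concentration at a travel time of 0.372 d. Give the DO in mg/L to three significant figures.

k_d L₀/(k_r−k_d) = 0.380×51.9/(1.95−0.380) = 19.72/1.570 = 12.56 mg/L.
e^(−k_d t) = e^(−0.380×0.3720) = 0.8682; e^(−k_r t) = e^(−1.95×0.3720) = 0.4841.
D = 12.56 × (0.8682 − 0.4841) + 4.33 × 0.4841 = 4.824 + 2.096 = 6.921 mg/L.
DO = C_s − D = 8.96 − 6.921 = 2.039 mg/L.

DO ≈ 2.04 mg/L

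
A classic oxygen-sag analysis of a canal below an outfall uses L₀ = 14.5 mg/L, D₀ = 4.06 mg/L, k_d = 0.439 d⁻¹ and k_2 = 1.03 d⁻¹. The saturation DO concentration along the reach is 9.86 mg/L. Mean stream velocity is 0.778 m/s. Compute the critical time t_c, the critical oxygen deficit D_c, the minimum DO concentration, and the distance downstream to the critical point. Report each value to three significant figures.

t_c ≈ 0.642 d; D_c ≈ 4.66 mg/L; min DO ≈ 5.20 mg/L; x_c ≈ 43.2 km

With k_2/k_d = 2.346 and 1 − D₀(k_2−k_d)/(k_d L₀) = 0.6231,
t_c = ln(2.346 × 0.6231) / (1.03 − 0.439) = ln(1.462) / 0.5910 = 0.3797/0.5910 = 0.6425 d.
D_c = (k_d/k_2) L₀ e^(−k_d t_c) = (0.439/1.03) × 14.5 × e^(−0.439×0.6425) = 0.4262 × 14.5 × 0.7542 = 4.661 mg/L.
Minimum DO = C_s − D_c = 9.86 − 4.661 = 5.199 mg/L.
x_c = v t_c = 0.778 m/s × 0.6425 d × 86400 s/d = 43190 m ≈ 43.2 km.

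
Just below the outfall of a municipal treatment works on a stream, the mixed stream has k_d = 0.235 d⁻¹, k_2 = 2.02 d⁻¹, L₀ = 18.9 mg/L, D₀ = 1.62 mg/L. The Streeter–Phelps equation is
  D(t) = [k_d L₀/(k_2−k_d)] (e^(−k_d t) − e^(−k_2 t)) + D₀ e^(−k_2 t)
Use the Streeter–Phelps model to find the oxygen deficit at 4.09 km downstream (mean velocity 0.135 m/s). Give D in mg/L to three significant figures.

Travel time t = x/v = 4.09 km / (0.135 m/s) = 4090 m / 0.135 m/s = 30300 s = 0.3507 d.
k_d L₀/(k_2−k_d) = 0.235×18.9/(2.02−0.235) = 4.441/1.785 = 2.488 mg/L.
e^(−k_d t) = e^(−0.235×0.3507) = 0.9209; e^(−k_2 t) = e^(−2.02×0.3507) = 0.4925.
D = 2.488 × (0.9209 − 0.4925) + 1.62 × 0.4925 = 1.066 + 0.7978 = 1.864 mg/L.

D ≈ 1.86 mg/L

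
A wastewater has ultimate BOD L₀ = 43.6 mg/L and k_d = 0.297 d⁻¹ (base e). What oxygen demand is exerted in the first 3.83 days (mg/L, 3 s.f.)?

y ≈ 29.6 mg/L

y_t = L₀(1 − e^(−k_d t)) = 43.6 × (1 − e^(−0.297×3.83))
= 43.6 × (1 − 0.3206) = 43.6 × 0.6794 = 29.62 mg/L.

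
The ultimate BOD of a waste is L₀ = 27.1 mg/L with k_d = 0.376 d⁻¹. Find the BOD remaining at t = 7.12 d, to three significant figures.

L ≈ 1.86 mg/L

L_t = L₀ e^(−k_d t) = 27.1 × e^(−0.376×7.12) = 27.1 × 0.06876 = 1.863 mg/L.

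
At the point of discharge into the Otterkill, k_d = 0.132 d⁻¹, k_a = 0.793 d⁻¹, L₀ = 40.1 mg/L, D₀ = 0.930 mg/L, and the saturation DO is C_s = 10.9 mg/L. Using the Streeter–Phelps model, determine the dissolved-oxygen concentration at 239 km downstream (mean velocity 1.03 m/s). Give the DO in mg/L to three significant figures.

DO ≈ 6.12 mg/L

Travel time t = x/v = 239 km / (1.03 m/s) = 239000 m / 1.03 m/s = 232000 s = 2.686 d.
k_d L₀/(k_a−k_d) = 0.132×40.1/(0.793−0.132) = 5.293/0.6610 = 8.008 mg/L.
e^(−k_d t) = e^(−0.132×2.686) = 0.7015; e^(−k_a t) = e^(−0.793×2.686) = 0.1189.
D = 8.008 × (0.7015 − 0.1189) + 0.930 × 0.1189 = 4.666 + 0.1106 = 4.776 mg/L.
DO = C_s − D = 10.9 − 4.776 = 6.124 mg/L.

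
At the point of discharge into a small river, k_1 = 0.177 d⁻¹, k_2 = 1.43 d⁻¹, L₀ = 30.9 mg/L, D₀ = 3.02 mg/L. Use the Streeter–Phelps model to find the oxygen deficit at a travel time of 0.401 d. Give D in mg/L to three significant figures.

D ≈ 3.31 mg/L

k_1 L₀/(k_2−k_1) = 0.177×30.9/(1.43−0.177) = 5.469/1.253 = 4.365 mg/L.
e^(−k_1 t) = e^(−0.177×0.4010) = 0.9315; e^(−k_2 t) = e^(−1.43×0.4010) = 0.5636.
D = 4.365 × (0.9315 − 0.5636) + 3.02 × 0.5636 = 1.606 + 1.702 = 3.308 mg/L.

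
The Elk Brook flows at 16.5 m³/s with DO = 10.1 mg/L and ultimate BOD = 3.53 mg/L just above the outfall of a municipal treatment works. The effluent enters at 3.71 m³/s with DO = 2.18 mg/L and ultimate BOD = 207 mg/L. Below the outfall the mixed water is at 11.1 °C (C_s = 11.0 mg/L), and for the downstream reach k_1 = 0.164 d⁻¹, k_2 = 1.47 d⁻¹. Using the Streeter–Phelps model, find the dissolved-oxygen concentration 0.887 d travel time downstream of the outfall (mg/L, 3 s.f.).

DO ≈ 7.32 mg/L

Mixed DO = (16.5×10.1 + 3.71×2.18)/(16.5+3.71) = 174.7/20.21 = 8.646 mg/L.
Mixed L₀ = (16.5×3.53 + 3.71×207)/(20.21) = 826.2/20.21 = 40.88 mg/L.
Initial deficit D₀ = C_s − DO₀ = 11.0 − 8.646 = 2.354 mg/L.
D(0.887) = [0.164×40.88/(1.47−0.164)](e^(−0.164×0.887) − e^(−1.47×0.887)) + 2.354 e^(−1.47×0.887)
= 5.134 × (0.8646 − 0.2715) + 2.354 × 0.2715 = 3.684 mg/L.
DO = 11.0 − 3.684 = 7.316 mg/L.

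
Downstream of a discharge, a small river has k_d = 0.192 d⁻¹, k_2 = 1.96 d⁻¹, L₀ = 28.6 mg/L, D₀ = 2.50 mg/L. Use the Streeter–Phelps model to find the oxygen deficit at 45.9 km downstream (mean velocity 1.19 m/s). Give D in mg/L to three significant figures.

D ≈ 2.60 mg/L

Travel time t = x/v = 45.9 km / (1.19 m/s) = 45900 m / 1.19 m/s = 38570 s = 0.4464 d.
k_d L₀/(k_2−k_d) = 0.192×28.6/(1.96−0.192) = 5.491/1.768 = 3.106 mg/L.
e^(−k_d t) = e^(−0.192×0.4464) = 0.9179; e^(−k_2 t) = e^(−1.96×0.4464) = 0.4169.
D = 3.106 × (0.9179 − 0.4169) + 2.50 × 0.4169 = 1.556 + 1.042 = 2.598 mg/L.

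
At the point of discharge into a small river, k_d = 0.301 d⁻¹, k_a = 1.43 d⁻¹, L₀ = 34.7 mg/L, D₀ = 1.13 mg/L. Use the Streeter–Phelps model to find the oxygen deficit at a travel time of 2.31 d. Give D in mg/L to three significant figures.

k_d L₀/(k_a−k_d) = 0.301×34.7/(1.43−0.301) = 10.44/1.129 = 9.251 mg/L.
e^(−k_d t) = e^(−0.301×2.310) = 0.4989; e^(−k_a t) = e^(−1.43×2.310) = 0.03676.
D = 9.251 × (0.4989 − 0.03676) + 1.13 × 0.03676 = 4.276 + 0.04154 = 4.317 mg/L.

D ≈ 4.32 mg/L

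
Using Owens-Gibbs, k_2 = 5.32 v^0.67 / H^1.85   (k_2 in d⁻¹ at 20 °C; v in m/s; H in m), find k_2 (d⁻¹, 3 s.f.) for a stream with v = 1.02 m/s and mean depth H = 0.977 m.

k_2 ≈ 5.63 d⁻¹

k_2 = 5.32 × 1.02^0.67 / 0.977^1.85 = 5.32 × 1.013 / 0.9579 = 5.628 d⁻¹.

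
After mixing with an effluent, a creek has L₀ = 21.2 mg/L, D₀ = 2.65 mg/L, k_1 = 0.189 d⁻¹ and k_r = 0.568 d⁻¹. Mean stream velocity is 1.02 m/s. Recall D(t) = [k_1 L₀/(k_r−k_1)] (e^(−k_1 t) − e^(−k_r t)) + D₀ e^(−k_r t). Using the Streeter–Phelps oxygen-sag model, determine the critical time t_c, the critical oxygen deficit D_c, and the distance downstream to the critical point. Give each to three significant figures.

With k_r/k_1 = 3.005 and 1 − D₀(k_r−k_1)/(k_1 L₀) = 0.7493,
t_c = ln(3.005 × 0.7493) / (0.568 − 0.189) = ln(2.252) / 0.3790 = 0.8118/0.3790 = 2.142 d.
D_c = (k_1/k_r) L₀ e^(−k_1 t_c) = (0.189/0.568) × 21.2 × e^(−0.189×2.142) = 0.3327 × 21.2 × 0.6671 = 4.706 mg/L.
x_c = v t_c = 1.02 m/s × 2.142 d × 86400 s/d = 188800 m ≈ 189 km.

t_c ≈ 2.14 d; D_c ≈ 4.71 mg/L; x_c ≈ 189 km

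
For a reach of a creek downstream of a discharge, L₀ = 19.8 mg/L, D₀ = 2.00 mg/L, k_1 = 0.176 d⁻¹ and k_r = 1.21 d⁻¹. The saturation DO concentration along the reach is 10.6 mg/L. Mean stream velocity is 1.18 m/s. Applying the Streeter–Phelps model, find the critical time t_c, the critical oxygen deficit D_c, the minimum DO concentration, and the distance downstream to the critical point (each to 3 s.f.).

At the critical point dD/dt = 0, so k_1 L₀ e^(−k_1 t) = k_r D. Substituting D(t) from the Streeter–Phelps equation and solving for t gives
t_c = ln[(k_r/k_1)(1 − D₀(k_r−k_1)/(k_1 L₀))] / (k_r−k_1).
Here k_r−k_1 = 1.034 d⁻¹ and 1 − D₀(k_r−k_1)/(k_1 L₀) = 1 − 2.00×1.034/(0.176×19.8) = 0.4066, so
t_c = ln(6.875 × 0.4066) / 1.034 = 1.028 / 1.034 = 0.9941 d.
D_c = (k_1/k_r) L₀ e^(−k_1 t_c) = (0.176/1.21) × 19.8 × e^(−0.176×0.9941) = 0.1455 × 19.8 × 0.8395 = 2.418 mg/L.
Minimum DO = C_s − D_c = 10.6 − 2.418 = 8.182 mg/L.
x_c = v t_c = 1.18 m/s × 0.9941 d × 86400 s/d = 101300 m ≈ 101 km.

t_c ≈ 0.994 d; D_c ≈ 2.42 mg/L; min DO ≈ 8.18 mg/L; x_c ≈ 101 km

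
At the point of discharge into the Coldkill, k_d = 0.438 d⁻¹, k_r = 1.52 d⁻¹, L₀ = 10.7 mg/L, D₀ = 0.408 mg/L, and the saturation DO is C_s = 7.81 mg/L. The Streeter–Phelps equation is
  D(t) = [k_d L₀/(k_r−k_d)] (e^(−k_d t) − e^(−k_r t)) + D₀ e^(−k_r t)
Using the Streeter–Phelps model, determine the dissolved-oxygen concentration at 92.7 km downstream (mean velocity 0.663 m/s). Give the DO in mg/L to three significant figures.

Travel time t = x/v = 92.7 km / (0.663 m/s) = 92700 m / 0.663 m/s = 139800 s = 1.618 d.
k_d L₀/(k_r−k_d) = 0.438×10.7/(1.52−0.438) = 4.687/1.082 = 4.331 mg/L.
e^(−k_d t) = e^(−0.438×1.618) = 0.4922; e^(−k_r t) = e^(−1.52×1.618) = 0.08545.
D = 4.331 × (0.4922 − 0.08545) + 0.408 × 0.08545 = 1.762 + 0.03487 = 1.797 mg/L.
DO = C_s − D = 7.81 − 1.797 = 6.013 mg/L.

DO ≈ 6.01 mg/L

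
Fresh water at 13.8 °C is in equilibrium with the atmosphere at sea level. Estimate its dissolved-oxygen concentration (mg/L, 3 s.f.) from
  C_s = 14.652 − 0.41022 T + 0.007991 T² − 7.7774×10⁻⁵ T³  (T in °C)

C_s = 14.652 − 0.41022×13.8 + 0.007991×13.8² − 7.7774×10⁻⁵×13.8³ = 10.31 mg/L.

C_s ≈ 10.3 mg/L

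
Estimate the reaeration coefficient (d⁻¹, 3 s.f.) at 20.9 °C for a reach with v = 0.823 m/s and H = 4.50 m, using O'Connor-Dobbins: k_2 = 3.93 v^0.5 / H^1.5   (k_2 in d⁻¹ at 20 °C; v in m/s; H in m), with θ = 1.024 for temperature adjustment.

k_2(20) = 3.93 × 0.823^0.5 / 4.50^1.5 = 3.93 × 0.9072 / 9.546 = 0.3735 d⁻¹.
k_2(20.9) = 0.3735 × 1.024^(20.9−20) = 0.3735 × 1.022 = 0.3815 d⁻¹.

k_2 ≈ 0.382 d⁻¹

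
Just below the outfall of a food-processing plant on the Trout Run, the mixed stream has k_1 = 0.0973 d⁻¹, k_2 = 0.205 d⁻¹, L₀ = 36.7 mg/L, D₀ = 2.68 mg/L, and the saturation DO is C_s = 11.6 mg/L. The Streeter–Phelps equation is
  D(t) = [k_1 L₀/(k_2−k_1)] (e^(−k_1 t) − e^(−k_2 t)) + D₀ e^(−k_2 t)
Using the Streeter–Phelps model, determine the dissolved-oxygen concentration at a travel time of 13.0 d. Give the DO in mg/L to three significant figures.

DO ≈ 4.36 mg/L

k_1 L₀/(k_2−k_1) = 0.0973×36.7/(0.205−0.0973) = 3.571/0.1077 = 33.16 mg/L.
e^(−k_1 t) = e^(−0.0973×13.00) = 0.2823; e^(−k_2 t) = e^(−0.205×13.00) = 0.06960.
D = 33.16 × (0.2823 − 0.06960) + 2.68 × 0.06960 = 7.051 + 0.1865 = 7.238 mg/L.
DO = C_s − D = 11.6 − 7.238 = 4.362 mg/L.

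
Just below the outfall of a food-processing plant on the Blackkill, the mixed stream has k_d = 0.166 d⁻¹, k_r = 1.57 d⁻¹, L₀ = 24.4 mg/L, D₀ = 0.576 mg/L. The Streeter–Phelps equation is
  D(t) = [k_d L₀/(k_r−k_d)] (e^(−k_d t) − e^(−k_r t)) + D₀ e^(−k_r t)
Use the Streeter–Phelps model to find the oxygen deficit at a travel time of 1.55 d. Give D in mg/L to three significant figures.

D ≈ 2.03 mg/L

k_d L₀/(k_r−k_d) = 0.166×24.4/(1.57−0.166) = 4.050/1.404 = 2.885 mg/L.
e^(−k_d t) = e^(−0.166×1.550) = 0.7731; e^(−k_r t) = e^(−1.57×1.550) = 0.08773.
D = 2.885 × (0.7731 − 0.08773) + 0.576 × 0.08773 = 1.977 + 0.05053 = 2.028 mg/L.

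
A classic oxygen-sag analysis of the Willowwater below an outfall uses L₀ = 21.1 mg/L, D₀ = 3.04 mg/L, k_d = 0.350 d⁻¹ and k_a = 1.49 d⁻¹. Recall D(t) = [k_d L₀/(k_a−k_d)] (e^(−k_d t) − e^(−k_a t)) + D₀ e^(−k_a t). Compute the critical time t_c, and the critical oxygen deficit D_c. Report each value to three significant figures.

t_c ≈ 0.715 d; D_c ≈ 3.86 mg/L

t_c = [1/(k_a−k_d)] ln[(k_a/k_d)(1 − D₀(k_a−k_d)/(k_d L₀))]
= [1/(1.49−0.350)] ln[(1.49/0.350)(1 − 3.04×1.140/(0.350×21.1))]
= (1/1.140) ln[4.257 × 0.5307] = 0.8772 × ln(2.259) = 0.8772 × 0.8151 = 0.7150 d.
L(t_c) = L₀ e^(−k_d t_c) = 21.1 × 0.7786 = 16.43 mg/L, and at the critical point k_a D_c = k_d L, so D_c = (0.350/1.49) × 16.43 = 3.859 mg/L.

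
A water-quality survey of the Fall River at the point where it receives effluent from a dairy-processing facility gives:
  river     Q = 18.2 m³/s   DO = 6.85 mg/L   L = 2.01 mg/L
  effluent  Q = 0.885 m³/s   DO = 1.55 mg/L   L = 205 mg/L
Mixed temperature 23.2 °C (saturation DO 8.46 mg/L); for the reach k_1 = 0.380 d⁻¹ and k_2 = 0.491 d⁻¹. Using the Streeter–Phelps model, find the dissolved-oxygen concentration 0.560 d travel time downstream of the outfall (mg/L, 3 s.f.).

Mixed DO = (18.2×6.85 + 0.885×1.55)/(18.2+0.885) = 126.0/19.09 = 6.604 mg/L.
Mixed L₀ = (18.2×2.01 + 0.885×205)/(19.09) = 218.0/19.09 = 11.42 mg/L.
Initial deficit D₀ = C_s − DO₀ = 8.46 − 6.604 = 1.856 mg/L.
D(0.560) = [0.380×11.42/(0.491−0.380)](e^(−0.380×0.560) − e^(−0.491×0.560)) + 1.856 e^(−0.491×0.560)
= 39.11 × (0.8083 − 0.7596) + 1.856 × 0.7596 = 3.315 mg/L.
DO = 8.46 − 3.315 = 5.145 mg/L.

DO ≈ 5.15 mg/L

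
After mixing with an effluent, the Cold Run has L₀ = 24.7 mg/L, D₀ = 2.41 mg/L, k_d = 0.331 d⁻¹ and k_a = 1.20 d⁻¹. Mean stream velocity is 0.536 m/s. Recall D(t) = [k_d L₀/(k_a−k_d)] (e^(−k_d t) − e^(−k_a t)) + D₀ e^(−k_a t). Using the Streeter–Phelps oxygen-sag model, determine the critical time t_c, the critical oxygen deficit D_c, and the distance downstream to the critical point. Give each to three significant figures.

With k_a/k_d = 3.625 and 1 − D₀(k_a−k_d)/(k_d L₀) = 0.7438,
t_c = ln(3.625 × 0.7438) / (1.20 − 0.331) = ln(2.697) / 0.8690 = 0.9920/0.8690 = 1.142 d.
D_c = (k_d/k_a) L₀ e^(−k_d t_c) = (0.331/1.20) × 24.7 × e^(−0.331×1.142) = 0.2758 × 24.7 × 0.6853 = 4.669 mg/L.
x_c = v t_c = 0.536 m/s × 1.142 d × 86400 s/d = 52870 m ≈ 52.9 km.

t_c ≈ 1.14 d; D_c ≈ 4.67 mg/L; x_c ≈ 52.9 km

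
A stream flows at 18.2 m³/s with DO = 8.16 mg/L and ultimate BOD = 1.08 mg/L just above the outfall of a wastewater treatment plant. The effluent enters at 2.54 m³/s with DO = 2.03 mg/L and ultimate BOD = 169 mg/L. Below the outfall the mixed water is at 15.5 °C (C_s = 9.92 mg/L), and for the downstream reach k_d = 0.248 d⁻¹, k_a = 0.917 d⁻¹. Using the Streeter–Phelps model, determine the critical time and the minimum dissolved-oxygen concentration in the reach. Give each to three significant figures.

Mixed DO = (18.2×8.16 + 2.54×2.03)/(18.2+2.54) = 153.7/20.74 = 7.409 mg/L.
Mixed L₀ = (18.2×1.08 + 2.54×169)/(20.74) = 448.9/20.74 = 21.64 mg/L.
Initial deficit D₀ = C_s − DO₀ = 9.92 − 7.409 = 2.511 mg/L.
t_c = (1/0.6690) ln[(0.917/0.248)(1 − 2.511×0.6690/(0.248×21.64))] = 1.495 × ln(2.541) = 1.394 d.
D_c = (0.248/0.917) × 21.64 × e^(−0.248×1.394) = 0.2704 × 21.64 × 0.7078 = 4.143 mg/L.
Minimum DO = 9.92 − 4.143 = 5.777 mg/L.

t_c ≈ 1.39 d; minimum DO ≈ 5.78 mg/L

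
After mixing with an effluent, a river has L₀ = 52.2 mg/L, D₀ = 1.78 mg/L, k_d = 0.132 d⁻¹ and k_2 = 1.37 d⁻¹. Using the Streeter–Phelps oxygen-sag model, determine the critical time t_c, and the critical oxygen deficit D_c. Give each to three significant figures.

t_c ≈ 1.58 d; D_c ≈ 4.08 mg/L

With k_2/k_d = 10.38 and 1 − D₀(k_2−k_d)/(k_d L₀) = 0.6802,
t_c = ln(10.38 × 0.6802) / (1.37 − 0.132) = ln(7.060) / 1.238 = 1.954/1.238 = 1.579 d.
D_c = (k_d/k_2) L₀ e^(−k_d t_c) = (0.132/1.37) × 52.2 × e^(−0.132×1.579) = 0.09635 × 52.2 × 0.8119 = 4.083 mg/L.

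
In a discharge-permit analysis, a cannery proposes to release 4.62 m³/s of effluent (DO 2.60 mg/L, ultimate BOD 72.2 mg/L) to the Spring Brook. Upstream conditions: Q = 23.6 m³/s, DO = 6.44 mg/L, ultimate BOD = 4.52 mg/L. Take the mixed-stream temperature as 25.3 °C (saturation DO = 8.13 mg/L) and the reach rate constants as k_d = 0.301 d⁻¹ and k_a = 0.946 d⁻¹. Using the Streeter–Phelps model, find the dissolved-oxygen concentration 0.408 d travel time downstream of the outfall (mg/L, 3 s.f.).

Mixed DO = (23.6×6.44 + 4.62×2.60)/(23.6+4.62) = 164.0/28.22 = 5.811 mg/L.
Mixed L₀ = (23.6×4.52 + 4.62×72.2)/(28.22) = 440.2/28.22 = 15.60 mg/L.
Initial deficit D₀ = C_s − DO₀ = 8.13 − 5.811 = 2.319 mg/L.
D(0.408) = [0.301×15.60/(0.946−0.301)](e^(−0.301×0.408) − e^(−0.946×0.408)) + 2.319 e^(−0.946×0.408)
= 7.280 × (0.8844 − 0.6798) + 2.319 × 0.6798 = 3.066 mg/L.
DO = 8.13 − 3.066 = 5.064 mg/L.

DO ≈ 5.06 mg/L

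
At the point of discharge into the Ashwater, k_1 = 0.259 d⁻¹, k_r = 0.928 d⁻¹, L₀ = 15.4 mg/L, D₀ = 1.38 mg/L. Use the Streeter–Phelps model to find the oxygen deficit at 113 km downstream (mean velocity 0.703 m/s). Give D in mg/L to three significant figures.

Travel time t = x/v = 113 km / (0.703 m/s) = 113000 m / 0.703 m/s = 160700 s = 1.860 d.
k_1 L₀/(k_r−k_1) = 0.259×15.4/(0.928−0.259) = 3.989/0.6690 = 5.962 mg/L.
e^(−k_1 t) = e^(−0.259×1.860) = 0.6176; e^(−k_r t) = e^(−0.928×1.860) = 0.1779.
D = 5.962 × (0.6176 − 0.1779) + 1.38 × 0.1779 = 2.622 + 0.2455 = 2.867 mg/L.

D ≈ 2.87 mg/L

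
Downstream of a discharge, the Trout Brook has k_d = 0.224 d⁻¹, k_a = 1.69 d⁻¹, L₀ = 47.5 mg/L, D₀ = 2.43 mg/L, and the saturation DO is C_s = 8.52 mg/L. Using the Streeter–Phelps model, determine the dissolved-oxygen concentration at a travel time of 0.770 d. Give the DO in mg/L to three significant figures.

k_d L₀/(k_a−k_d) = 0.224×47.5/(1.69−0.224) = 10.64/1.466 = 7.258 mg/L.
e^(−k_d t) = e^(−0.224×0.7700) = 0.8416; e^(−k_a t) = e^(−1.69×0.7700) = 0.2722.
D = 7.258 × (0.8416 − 0.2722) + 2.43 × 0.2722 = 4.133 + 0.6614 = 4.794 mg/L.
DO = C_s − D = 8.52 − 4.794 = 3.726 mg/L.

DO ≈ 3.73 mg/L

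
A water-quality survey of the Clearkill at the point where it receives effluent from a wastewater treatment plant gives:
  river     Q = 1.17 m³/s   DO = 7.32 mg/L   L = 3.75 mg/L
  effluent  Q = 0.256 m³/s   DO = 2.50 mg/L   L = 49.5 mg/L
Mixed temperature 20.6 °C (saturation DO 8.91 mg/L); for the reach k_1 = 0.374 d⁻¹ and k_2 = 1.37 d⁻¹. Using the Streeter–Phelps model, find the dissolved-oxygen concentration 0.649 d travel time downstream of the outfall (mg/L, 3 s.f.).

DO ≈ 6.22 mg/L

Mixed DO = (1.17×7.32 + 0.256×2.50)/(1.17+0.256) = 9.204/1.426 = 6.455 mg/L.
Mixed L₀ = (1.17×3.75 + 0.256×49.5)/(1.426) = 17.06/1.426 = 11.96 mg/L.
Initial deficit D₀ = C_s − DO₀ = 8.91 − 6.455 = 2.455 mg/L.
D(0.649) = [0.374×11.96/(1.37−0.374)](e^(−0.374×0.649) − e^(−1.37×0.649)) + 2.455 e^(−1.37×0.649)
= 4.492 × (0.7845 − 0.4110) + 2.455 × 0.4110 = 2.687 mg/L.
DO = 8.91 − 2.687 = 6.223 mg/L.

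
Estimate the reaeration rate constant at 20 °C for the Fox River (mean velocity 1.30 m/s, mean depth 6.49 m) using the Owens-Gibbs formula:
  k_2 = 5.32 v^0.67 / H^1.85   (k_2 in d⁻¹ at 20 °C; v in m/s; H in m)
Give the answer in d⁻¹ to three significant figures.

k_2 = 5.32 × 1.30^0.67 / 6.49^1.85 = 5.32 × 1.192 / 31.82 = 0.1993 d⁻¹.

k_2 ≈ 0.199 d⁻¹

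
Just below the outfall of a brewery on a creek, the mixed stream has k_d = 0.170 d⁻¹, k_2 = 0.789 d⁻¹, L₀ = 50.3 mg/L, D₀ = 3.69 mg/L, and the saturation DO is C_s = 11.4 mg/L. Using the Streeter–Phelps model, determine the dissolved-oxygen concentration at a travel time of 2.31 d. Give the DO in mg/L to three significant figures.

DO ≈ 3.71 mg/L

k_d L₀/(k_2−k_d) = 0.170×50.3/(0.789−0.170) = 8.551/0.6190 = 13.81 mg/L.
e^(−k_d t) = e^(−0.170×2.310) = 0.6752; e^(−k_2 t) = e^(−0.789×2.310) = 0.1616.
D = 13.81 × (0.6752 − 0.1616) + 3.69 × 0.1616 = 7.095 + 0.5963 = 7.692 mg/L.
DO = C_s − D = 11.4 − 7.692 = 3.708 mg/L.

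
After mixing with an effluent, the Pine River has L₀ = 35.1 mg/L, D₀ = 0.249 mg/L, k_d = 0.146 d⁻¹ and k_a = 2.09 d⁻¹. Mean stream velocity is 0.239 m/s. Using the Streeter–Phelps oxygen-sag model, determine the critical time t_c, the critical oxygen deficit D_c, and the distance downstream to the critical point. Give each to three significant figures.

t_c = [1/(k_a−k_d)] ln[(k_a/k_d)(1 − D₀(k_a−k_d)/(k_d L₀))]
= [1/(2.09−0.146)] ln[(2.09/0.146)(1 − 0.249×1.944/(0.146×35.1))]
= (1/1.944) ln[14.32 × 0.9055] = 0.5144 × ln(12.96) = 0.5144 × 2.562 = 1.318 d.
L(t_c) = L₀ e^(−k_d t_c) = 35.1 × 0.8250 = 28.96 mg/L, and at the critical point k_a D_c = k_d L, so D_c = (0.146/2.09) × 28.96 = 2.023 mg/L.
x_c = v t_c = 0.239 m/s × 1.318 d × 86400 s/d = 27220 m ≈ 27.2 km.

t_c ≈ 1.32 d; D_c ≈ 2.02 mg/L; x_c ≈ 27.2 km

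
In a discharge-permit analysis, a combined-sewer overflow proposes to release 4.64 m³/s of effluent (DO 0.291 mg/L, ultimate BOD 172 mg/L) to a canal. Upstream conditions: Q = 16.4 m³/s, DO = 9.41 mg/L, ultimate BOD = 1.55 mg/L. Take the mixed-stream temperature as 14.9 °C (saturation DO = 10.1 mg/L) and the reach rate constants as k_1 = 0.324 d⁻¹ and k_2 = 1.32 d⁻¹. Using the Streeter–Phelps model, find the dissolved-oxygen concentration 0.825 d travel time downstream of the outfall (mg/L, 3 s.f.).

Mixed DO = (16.4×9.41 + 4.64×0.291)/(16.4+4.64) = 155.7/21.04 = 7.399 mg/L.
Mixed L₀ = (16.4×1.55 + 4.64×172)/(21.04) = 823.5/21.04 = 39.14 mg/L.
Initial deficit D₀ = C_s − DO₀ = 10.1 − 7.399 = 2.701 mg/L.
D(0.825) = [0.324×39.14/(1.32−0.324)](e^(−0.324×0.825) − e^(−1.32×0.825)) + 2.701 e^(−1.32×0.825)
= 12.73 × (0.7654 − 0.3366) + 2.701 × 0.3366 = 6.370 mg/L.
DO = 10.1 − 6.370 = 3.730 mg/L.

DO ≈ 3.73 mg/L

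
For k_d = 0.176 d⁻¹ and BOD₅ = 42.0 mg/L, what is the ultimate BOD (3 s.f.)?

BOD₅ = L₀(1 − e^(−5k_d)) ⇒ L₀ = BOD₅ / (1 − e^(−5×0.176))
= 42.0 / (1 − 0.4148) = 42.0 / 0.5852 = 71.77 mg/L.

L₀ ≈ 71.8 mg/L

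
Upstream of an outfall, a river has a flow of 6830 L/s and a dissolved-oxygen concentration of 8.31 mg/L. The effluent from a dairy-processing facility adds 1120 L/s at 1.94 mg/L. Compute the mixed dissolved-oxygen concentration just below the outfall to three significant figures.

7.41 mg/L

Flow-weighted mixing: C = (Q_r C_r + Q_w C_w)/(Q_r + Q_w)
= (6830×8.31 + 1120×1.94)/(6830 + 1120) = 58930/7950 = 7.413 mg/L.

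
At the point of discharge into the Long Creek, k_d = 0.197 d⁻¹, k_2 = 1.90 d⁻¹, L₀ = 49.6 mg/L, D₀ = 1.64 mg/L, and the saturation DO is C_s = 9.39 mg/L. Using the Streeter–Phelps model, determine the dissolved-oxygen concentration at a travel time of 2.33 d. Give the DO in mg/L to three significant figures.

DO ≈ 5.81 mg/L

k_d L₀/(k_2−k_d) = 0.197×49.6/(1.90−0.197) = 9.771/1.703 = 5.738 mg/L.
e^(−k_d t) = e^(−0.197×2.330) = 0.6319; e^(−k_2 t) = e^(−1.90×2.330) = 0.01195.
D = 5.738 × (0.6319 − 0.01195) + 1.64 × 0.01195 = 3.557 + 0.01960 = 3.577 mg/L.
DO = C_s − D = 9.39 − 3.577 = 5.813 mg/L.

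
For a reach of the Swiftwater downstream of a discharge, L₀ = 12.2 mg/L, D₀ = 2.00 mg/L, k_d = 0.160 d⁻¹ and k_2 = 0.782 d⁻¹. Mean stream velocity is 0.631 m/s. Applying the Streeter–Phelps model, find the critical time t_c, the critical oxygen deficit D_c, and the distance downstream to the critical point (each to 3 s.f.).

With k_2/k_d = 4.888 and 1 − D₀(k_2−k_d)/(k_d L₀) = 0.3627,
t_c = ln(4.888 × 0.3627) / (0.782 − 0.160) = ln(1.773) / 0.6220 = 0.5725/0.6220 = 0.9204 d.
D_c = (k_d/k_2) L₀ e^(−k_d t_c) = (0.160/0.782) × 12.2 × e^(−0.160×0.9204) = 0.2046 × 12.2 × 0.8631 = 2.154 mg/L.
x_c = v t_c = 0.631 m/s × 0.9204 d × 86400 s/d = 50180 m ≈ 50.2 km.

t_c ≈ 0.920 d; D_c ≈ 2.15 mg/L; x_c ≈ 50.2 km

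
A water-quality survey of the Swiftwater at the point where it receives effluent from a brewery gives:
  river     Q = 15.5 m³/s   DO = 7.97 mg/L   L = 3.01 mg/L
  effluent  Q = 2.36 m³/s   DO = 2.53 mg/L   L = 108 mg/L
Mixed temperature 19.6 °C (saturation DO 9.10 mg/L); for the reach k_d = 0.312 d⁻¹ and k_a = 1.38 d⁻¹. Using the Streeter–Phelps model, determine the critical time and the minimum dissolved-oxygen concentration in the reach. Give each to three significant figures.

Mixed DO = (15.5×7.97 + 2.36×2.53)/(15.5+2.36) = 129.5/17.86 = 7.251 mg/L.
Mixed L₀ = (15.5×3.01 + 2.36×108)/(17.86) = 301.5/17.86 = 16.88 mg/L.
Initial deficit D₀ = C_s − DO₀ = 9.10 − 7.251 = 1.849 mg/L.
t_c = (1/1.068) ln[(1.38/0.312)(1 − 1.849×1.068/(0.312×16.88))] = 0.9363 × ln(2.765) = 0.9523 d.
D_c = (0.312/1.38) × 16.88 × e^(−0.312×0.9523) = 0.2261 × 16.88 × 0.7430 = 2.836 mg/L.
Minimum DO = 9.10 − 2.836 = 6.264 mg/L.

t_c ≈ 0.952 d; minimum DO ≈ 6.26 mg/L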